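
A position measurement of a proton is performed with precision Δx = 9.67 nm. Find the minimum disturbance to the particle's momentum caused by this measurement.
5.453 × 10^-27 kg·m/s

The uncertainty principle implies that measuring position disturbs momentum:
ΔxΔp ≥ ℏ/2

When we measure position with precision Δx, we necessarily introduce a momentum uncertainty:
Δp ≥ ℏ/(2Δx)
Δp_min = (1.055e-34 J·s) / (2 × 9.670e-09 m)
Δp_min = 5.453e-27 kg·m/s

The more precisely we measure position, the greater the momentum disturbance.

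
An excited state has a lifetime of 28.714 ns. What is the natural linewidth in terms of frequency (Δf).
2.771 MHz

Using the energy-time uncertainty principle and E = hf:
ΔEΔt ≥ ℏ/2
hΔf·Δt ≥ ℏ/2

The minimum frequency uncertainty is:
Δf = ℏ/(2hτ) = 1/(4πτ)
Δf = 1/(4π × 2.871e-08 s)
Δf = 2.771e+06 Hz = 2.771 MHz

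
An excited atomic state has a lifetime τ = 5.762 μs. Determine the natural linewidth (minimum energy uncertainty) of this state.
57.117 peV

Using the energy-time uncertainty principle:
ΔEΔt ≥ ℏ/2

The lifetime τ represents the time uncertainty Δt.
The natural linewidth (minimum energy uncertainty) is:

ΔE = ℏ/(2τ)
ΔE = (1.055e-34 J·s) / (2 × 5.762e-06 s)
ΔE = 9.151e-30 J = 57.117 peV

This natural linewidth limits the precision of spectroscopic measurements.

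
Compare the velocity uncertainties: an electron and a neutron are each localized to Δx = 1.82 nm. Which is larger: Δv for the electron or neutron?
The electron has the larger minimum velocity uncertainty, by a ratio of 1838.7.

For both particles, Δp_min = ℏ/(2Δx) = 2.897e-26 kg·m/s (same for both).

The velocity uncertainty is Δv = Δp/m:
- electron: Δv = 2.897e-26 / 9.109e-31 = 3.180e+04 m/s = 31.804 km/s
- neutron: Δv = 2.897e-26 / 1.675e-27 = 1.730e+01 m/s = 17.297 m/s

Ratio: 3.180e+04 / 1.730e+01 = 1838.7

The lighter particle has larger velocity uncertainty because Δv ∝ 1/m.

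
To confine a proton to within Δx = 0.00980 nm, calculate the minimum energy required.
54.013 meV

Localizing a particle requires giving it sufficient momentum uncertainty:

1. From uncertainty principle: Δp ≥ ℏ/(2Δx)
   Δp_min = (1.055e-34 J·s) / (2 × 9.800e-12 m)
   Δp_min = 5.380e-24 kg·m/s

2. This momentum uncertainty corresponds to kinetic energy:
   KE ≈ (Δp)²/(2m) = (5.380e-24)²/(2 × 1.673e-27 kg)
   KE = 8.654e-21 J = 54.013 meV

Tighter localization requires more energy.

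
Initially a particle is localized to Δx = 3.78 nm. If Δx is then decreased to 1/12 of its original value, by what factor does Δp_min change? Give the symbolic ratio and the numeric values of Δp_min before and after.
Original Δp_min = 1.395 × 10^-26 kg·m/s; new Δp'_min = 1.674 × 10^-25 kg·m/s; ratio Δp'_min/Δp_min = 12.

From the uncertainty principle ΔxΔp ≥ ℏ/2, the minimum momentum uncertainty is Δp_min = ℏ/(2Δx).

Original (Δx = 3.78 nm = 3.780e-09 m):
Δp_min = (1.055e-34 J·s)/(2 × 3.780e-09 m) = 1.395e-26 kg·m/s

When Δx → (1/12)Δx:
Δp'_min = ℏ/(2 × (1/12)Δx) = 12 × ℏ/(2Δx) = 12 × Δp_min
Δp'_min = 12 × 1.395e-26 kg·m/s = 1.674e-25 kg·m/s

Since Δp_min ∝ 1/Δx, when Δx is decreased to 1/12 of its original value, Δp_min increases to 12 times its original value.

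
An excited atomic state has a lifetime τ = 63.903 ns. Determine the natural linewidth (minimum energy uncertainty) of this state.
5.150 neV

Using the energy-time uncertainty principle:
ΔEΔt ≥ ℏ/2

The lifetime τ represents the time uncertainty Δt.
The natural linewidth (minimum energy uncertainty) is:

ΔE = ℏ/(2τ)
ΔE = (1.055e-34 J·s) / (2 × 6.390e-08 s)
ΔE = 8.251e-28 J = 5.150 neV

This natural linewidth limits the precision of spectroscopic measurements.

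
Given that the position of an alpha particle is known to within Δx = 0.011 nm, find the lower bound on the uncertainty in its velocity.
721.408 m/s

Using the Heisenberg uncertainty principle and Δp = mΔv:
ΔxΔp ≥ ℏ/2
Δx(mΔv) ≥ ℏ/2

The minimum uncertainty in velocity is:
Δv_min = ℏ/(2mΔx)
Δv_min = (1.055e-34 J·s) / (2 × 6.645e-27 kg × 1.100e-11 m)
Δv_min = 7.214e+02 m/s = 721.408 m/s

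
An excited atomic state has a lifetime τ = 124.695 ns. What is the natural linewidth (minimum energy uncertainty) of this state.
2.639 neV

Using the energy-time uncertainty principle:
ΔEΔt ≥ ℏ/2

The lifetime τ represents the time uncertainty Δt.
The natural linewidth (minimum energy uncertainty) is:

ΔE = ℏ/(2τ)
ΔE = (1.055e-34 J·s) / (2 × 1.247e-07 s)
ΔE = 4.229e-28 J = 2.639 neV

This natural linewidth limits the precision of spectroscopic measurements.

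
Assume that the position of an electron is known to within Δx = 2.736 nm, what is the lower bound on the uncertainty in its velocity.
21.156 km/s

Using the Heisenberg uncertainty principle and Δp = mΔv:
ΔxΔp ≥ ℏ/2
Δx(mΔv) ≥ ℏ/2

The minimum uncertainty in velocity is:
Δv_min = ℏ/(2mΔx)
Δv_min = (1.055e-34 J·s) / (2 × 9.109e-31 kg × 2.736e-09 m)
Δv_min = 2.116e+04 m/s = 21.156 km/s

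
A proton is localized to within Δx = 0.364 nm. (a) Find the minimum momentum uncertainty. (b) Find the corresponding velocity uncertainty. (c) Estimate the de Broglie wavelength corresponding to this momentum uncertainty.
(a) Δp_min = 1.449 × 10^-25 kg·m/s
(b) Δv_min = 86.606 m/s
(c) λ_dB = 4.574 nm

Step-by-step:

(a) From the uncertainty principle:
Δp_min = ℏ/(2Δx) = (1.055e-34 J·s)/(2 × 3.640e-10 m) = 1.449e-25 kg·m/s

(b) The velocity uncertainty:
Δv = Δp/m = (1.449e-25 kg·m/s)/(1.673e-27 kg) = 8.661e+01 m/s = 86.606 m/s

(c) The de Broglie wavelength for this momentum:
λ = h/p = (6.626e-34 J·s)/(1.449e-25 kg·m/s) = 4.574e-09 m = 4.574 nm

Note: The de Broglie wavelength is comparable to the localization size, as expected from wave-particle duality.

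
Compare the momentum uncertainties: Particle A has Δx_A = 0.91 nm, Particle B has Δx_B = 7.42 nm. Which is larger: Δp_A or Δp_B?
Particle A has the larger minimum momentum uncertainty, by a factor of 8.15.

For each particle, the minimum momentum uncertainty is Δp_min = ℏ/(2Δx):

Particle A: Δp_A = ℏ/(2×9.100e-10 m) = 5.794e-26 kg·m/s
Particle B: Δp_B = ℏ/(2×7.420e-09 m) = 7.106e-27 kg·m/s

Ratio: Δp_A/Δp_B = 8.15

Since Δp_min ∝ 1/Δx, the particle with smaller position uncertainty (A) has larger momentum uncertainty.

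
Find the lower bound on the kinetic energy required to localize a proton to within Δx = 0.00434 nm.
275.407 meV

Localizing a particle requires giving it sufficient momentum uncertainty:

1. From uncertainty principle: Δp ≥ ℏ/(2Δx)
   Δp_min = (1.055e-34 J·s) / (2 × 4.340e-12 m)
   Δp_min = 1.215e-23 kg·m/s

2. This momentum uncertainty corresponds to kinetic energy:
   KE ≈ (Δp)²/(2m) = (1.215e-23)²/(2 × 1.673e-27 kg)
   KE = 4.413e-20 J = 275.407 meV

Tighter localization requires more energy.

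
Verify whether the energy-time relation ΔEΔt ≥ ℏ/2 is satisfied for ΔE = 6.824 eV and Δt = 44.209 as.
No, it violates the uncertainty relation.

Calculate the product ΔEΔt:
ΔE = 6.824 eV = 1.093e-18 J
ΔEΔt = (1.093e-18 J) × (4.421e-17 s)
ΔEΔt = 4.833e-35 J·s

Compare to the minimum allowed value ℏ/2:
ℏ/2 = 5.273e-35 J·s

Since ΔEΔt = 4.833e-35 J·s < 5.273e-35 J·s = ℏ/2,
this violates the uncertainty relation.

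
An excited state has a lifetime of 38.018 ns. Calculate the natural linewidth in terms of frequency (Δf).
2.093 MHz

Using the energy-time uncertainty principle and E = hf:
ΔEΔt ≥ ℏ/2
hΔf·Δt ≥ ℏ/2

The minimum frequency uncertainty is:
Δf = ℏ/(2hτ) = 1/(4πτ)
Δf = 1/(4π × 3.802e-08 s)
Δf = 2.093e+06 Hz = 2.093 MHz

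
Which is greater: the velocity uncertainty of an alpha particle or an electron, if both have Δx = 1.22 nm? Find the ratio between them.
The electron has the larger minimum velocity uncertainty, by a ratio of 7294.3.

For both particles, Δp_min = ℏ/(2Δx) = 4.322e-26 kg·m/s (same for both).

The velocity uncertainty is Δv = Δp/m:
- alpha particle: Δv = 4.322e-26 / 6.645e-27 = 6.504e+00 m/s = 6.504 m/s
- electron: Δv = 4.322e-26 / 9.109e-31 = 4.745e+04 m/s = 47.446 km/s

Ratio: 4.745e+04 / 6.504e+00 = 7294.3

The lighter particle has larger velocity uncertainty because Δv ∝ 1/m.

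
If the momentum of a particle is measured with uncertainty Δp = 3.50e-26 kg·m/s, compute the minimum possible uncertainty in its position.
1.507 nm

Using the Heisenberg uncertainty principle:
ΔxΔp ≥ ℏ/2

The minimum uncertainty in position is:
Δx_min = ℏ/(2Δp)
Δx_min = (1.055e-34 J·s) / (2 × 3.500e-26 kg·m/s)
Δx_min = 1.507e-09 m = 1.507 nm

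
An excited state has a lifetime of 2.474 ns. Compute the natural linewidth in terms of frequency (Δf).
32.166 MHz

Using the energy-time uncertainty principle and E = hf:
ΔEΔt ≥ ℏ/2
hΔf·Δt ≥ ℏ/2

The minimum frequency uncertainty is:
Δf = ℏ/(2hτ) = 1/(4πτ)
Δf = 1/(4π × 2.474e-09 s)
Δf = 3.217e+07 Hz = 32.166 MHz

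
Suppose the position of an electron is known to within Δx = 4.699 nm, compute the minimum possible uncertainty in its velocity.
12.318 km/s

Using the Heisenberg uncertainty principle and Δp = mΔv:
ΔxΔp ≥ ℏ/2
Δx(mΔv) ≥ ℏ/2

The minimum uncertainty in velocity is:
Δv_min = ℏ/(2mΔx)
Δv_min = (1.055e-34 J·s) / (2 × 9.109e-31 kg × 4.699e-09 m)
Δv_min = 1.232e+04 m/s = 12.318 km/s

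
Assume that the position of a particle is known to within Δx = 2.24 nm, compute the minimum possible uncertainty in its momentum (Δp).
2.354 × 10^-26 kg·m/s

Using the Heisenberg uncertainty principle:
ΔxΔp ≥ ℏ/2

The minimum uncertainty in momentum is:
Δp_min = ℏ/(2Δx)
Δp_min = (1.055e-34 J·s) / (2 × 2.240e-09 m)
Δp_min = 2.354e-26 kg·m/s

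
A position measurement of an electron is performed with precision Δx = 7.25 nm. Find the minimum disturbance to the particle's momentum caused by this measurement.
7.273 × 10^-27 kg·m/s

The uncertainty principle implies that measuring position disturbs momentum:
ΔxΔp ≥ ℏ/2

When we measure position with precision Δx, we necessarily introduce a momentum uncertainty:
Δp ≥ ℏ/(2Δx)
Δp_min = (1.055e-34 J·s) / (2 × 7.250e-09 m)
Δp_min = 7.273e-27 kg·m/s

The more precisely we measure position, the greater the momentum disturbance.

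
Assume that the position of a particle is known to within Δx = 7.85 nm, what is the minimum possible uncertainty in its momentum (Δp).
6.717 × 10^-27 kg·m/s

Using the Heisenberg uncertainty principle:
ΔxΔp ≥ ℏ/2

The minimum uncertainty in momentum is:
Δp_min = ℏ/(2Δx)
Δp_min = (1.055e-34 J·s) / (2 × 7.850e-09 m)
Δp_min = 6.717e-27 kg·m/s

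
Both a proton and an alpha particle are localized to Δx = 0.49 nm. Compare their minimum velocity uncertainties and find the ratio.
The proton has the larger minimum velocity uncertainty, by a ratio of 4.0.

For both particles, Δp_min = ℏ/(2Δx) = 1.076e-25 kg·m/s (same for both).

The velocity uncertainty is Δv = Δp/m:
- proton: Δv = 1.076e-25 / 1.673e-27 = 6.434e+01 m/s = 64.336 m/s
- alpha particle: Δv = 1.076e-25 / 6.645e-27 = 1.619e+01 m/s = 16.195 m/s

Ratio: 6.434e+01 / 1.619e+01 = 4.0

The lighter particle has larger velocity uncertainty because Δv ∝ 1/m.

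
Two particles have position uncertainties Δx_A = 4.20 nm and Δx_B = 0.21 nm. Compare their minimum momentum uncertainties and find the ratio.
Particle B has the larger minimum momentum uncertainty, by a factor of 20.00.

For each particle, the minimum momentum uncertainty is Δp_min = ℏ/(2Δx):

Particle A: Δp_A = ℏ/(2×4.200e-09 m) = 1.255e-26 kg·m/s
Particle B: Δp_B = ℏ/(2×2.100e-10 m) = 2.511e-25 kg·m/s

Ratio: Δp_B/Δp_A = 20.00

Since Δp_min ∝ 1/Δx, the particle with smaller position uncertainty (B) has larger momentum uncertainty.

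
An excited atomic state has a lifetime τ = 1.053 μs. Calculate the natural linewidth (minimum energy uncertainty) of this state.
312.541 peV

Using the energy-time uncertainty principle:
ΔEΔt ≥ ℏ/2

The lifetime τ represents the time uncertainty Δt.
The natural linewidth (minimum energy uncertainty) is:

ΔE = ℏ/(2τ)
ΔE = (1.055e-34 J·s) / (2 × 1.053e-06 s)
ΔE = 5.007e-29 J = 312.541 peV

This natural linewidth limits the precision of spectroscopic measurements.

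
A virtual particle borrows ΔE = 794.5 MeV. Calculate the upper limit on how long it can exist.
4.142 × 10^-25 s

Using the energy-time uncertainty principle:
ΔEΔt ≥ ℏ/2

For a virtual particle borrowing energy ΔE, the maximum lifetime is:
Δt_max = ℏ/(2ΔE)

Converting energy:
ΔE = 794.5 MeV = 1.273e-10 J

Δt_max = (1.055e-34 J·s) / (2 × 1.273e-10 J)
Δt_max = 4.142e-25 s = 4.142 × 10^-25 s

Virtual particles with higher borrowed energy exist for shorter times.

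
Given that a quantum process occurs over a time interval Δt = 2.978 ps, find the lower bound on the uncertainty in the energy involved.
110.512 μeV

Using the energy-time uncertainty principle:
ΔEΔt ≥ ℏ/2

The minimum uncertainty in energy is:
ΔE_min = ℏ/(2Δt)
ΔE_min = (1.055e-34 J·s) / (2 × 2.978e-12 s)
ΔE_min = 1.771e-23 J = 110.512 μeV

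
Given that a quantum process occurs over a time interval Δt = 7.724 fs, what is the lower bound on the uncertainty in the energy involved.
42.608 meV

Using the energy-time uncertainty principle:
ΔEΔt ≥ ℏ/2

The minimum uncertainty in energy is:
ΔE_min = ℏ/(2Δt)
ΔE_min = (1.055e-34 J·s) / (2 × 7.724e-15 s)
ΔE_min = 6.827e-21 J = 42.608 meV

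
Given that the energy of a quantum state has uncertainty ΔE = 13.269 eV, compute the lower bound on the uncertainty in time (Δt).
24.803 as

Using the energy-time uncertainty principle:
ΔEΔt ≥ ℏ/2

The minimum uncertainty in time is:
Δt_min = ℏ/(2ΔE)
Δt_min = (1.055e-34 J·s) / (2 × 2.126e-18 J)
Δt_min = 2.480e-17 s = 24.803 as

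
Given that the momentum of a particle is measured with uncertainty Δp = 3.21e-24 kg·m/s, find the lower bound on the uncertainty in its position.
16.426 pm

Using the Heisenberg uncertainty principle:
ΔxΔp ≥ ℏ/2

The minimum uncertainty in position is:
Δx_min = ℏ/(2Δp)
Δx_min = (1.055e-34 J·s) / (2 × 3.210e-24 kg·m/s)
Δx_min = 1.643e-11 m = 16.426 pm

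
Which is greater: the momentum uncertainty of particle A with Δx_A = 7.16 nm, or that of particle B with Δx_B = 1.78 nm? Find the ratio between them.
Particle B has the larger minimum momentum uncertainty, by a factor of 4.02.

For each particle, the minimum momentum uncertainty is Δp_min = ℏ/(2Δx):

Particle A: Δp_A = ℏ/(2×7.160e-09 m) = 7.364e-27 kg·m/s
Particle B: Δp_B = ℏ/(2×1.780e-09 m) = 2.962e-26 kg·m/s

Ratio: Δp_B/Δp_A = 4.02

Since Δp_min ∝ 1/Δx, the particle with smaller position uncertainty (B) has larger momentum uncertainty.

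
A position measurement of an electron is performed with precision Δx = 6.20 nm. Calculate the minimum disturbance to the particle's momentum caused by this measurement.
8.505 × 10^-27 kg·m/s

The uncertainty principle implies that measuring position disturbs momentum:
ΔxΔp ≥ ℏ/2

When we measure position with precision Δx, we necessarily introduce a momentum uncertainty:
Δp ≥ ℏ/(2Δx)
Δp_min = (1.055e-34 J·s) / (2 × 6.200e-09 m)
Δp_min = 8.505e-27 kg·m/s

The more precisely we measure position, the greater the momentum disturbance.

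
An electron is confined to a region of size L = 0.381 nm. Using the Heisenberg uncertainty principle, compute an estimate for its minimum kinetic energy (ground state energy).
65.616 meV

Using the uncertainty principle to estimate ground state energy:

1. The position uncertainty is approximately the confinement size:
   Δx ≈ L = 3.810e-10 m

2. From ΔxΔp ≥ ℏ/2, the minimum momentum uncertainty is:
   Δp ≈ ℏ/(2L) = 1.384e-25 kg·m/s

3. The kinetic energy is approximately:
   KE ≈ (Δp)²/(2m) = (1.384e-25)²/(2 × 9.109e-31 kg)
   KE ≈ 1.051e-20 J = 65.616 meV

This is an order-of-magnitude estimate of the ground state energy.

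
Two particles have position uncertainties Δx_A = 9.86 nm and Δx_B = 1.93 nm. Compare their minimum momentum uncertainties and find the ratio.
Particle B has the larger minimum momentum uncertainty, by a factor of 5.11.

For each particle, the minimum momentum uncertainty is Δp_min = ℏ/(2Δx):

Particle A: Δp_A = ℏ/(2×9.860e-09 m) = 5.348e-27 kg·m/s
Particle B: Δp_B = ℏ/(2×1.930e-09 m) = 2.732e-26 kg·m/s

Ratio: Δp_B/Δp_A = 5.11

Since Δp_min ∝ 1/Δx, the particle with smaller position uncertainty (B) has larger momentum uncertainty.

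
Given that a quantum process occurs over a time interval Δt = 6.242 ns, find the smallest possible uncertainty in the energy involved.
52.724 neV

Using the energy-time uncertainty principle:
ΔEΔt ≥ ℏ/2

The minimum uncertainty in energy is:
ΔE_min = ℏ/(2Δt)
ΔE_min = (1.055e-34 J·s) / (2 × 6.242e-09 s)
ΔE_min = 8.447e-27 J = 52.724 neV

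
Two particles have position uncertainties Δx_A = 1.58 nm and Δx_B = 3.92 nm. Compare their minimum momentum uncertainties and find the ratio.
Particle A has the larger minimum momentum uncertainty, by a factor of 2.48.

For each particle, the minimum momentum uncertainty is Δp_min = ℏ/(2Δx):

Particle A: Δp_A = ℏ/(2×1.580e-09 m) = 3.337e-26 kg·m/s
Particle B: Δp_B = ℏ/(2×3.920e-09 m) = 1.345e-26 kg·m/s

Ratio: Δp_A/Δp_B = 2.48

Since Δp_min ∝ 1/Δx, the particle with smaller position uncertainty (A) has larger momentum uncertainty.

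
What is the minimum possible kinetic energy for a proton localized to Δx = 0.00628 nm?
131.533 meV

Localizing a particle requires giving it sufficient momentum uncertainty:

1. From uncertainty principle: Δp ≥ ℏ/(2Δx)
   Δp_min = (1.055e-34 J·s) / (2 × 6.280e-12 m)
   Δp_min = 8.396e-24 kg·m/s

2. This momentum uncertainty corresponds to kinetic energy:
   KE ≈ (Δp)²/(2m) = (8.396e-24)²/(2 × 1.673e-27 kg)
   KE = 2.107e-20 J = 131.533 meV

Tighter localization requires more energy.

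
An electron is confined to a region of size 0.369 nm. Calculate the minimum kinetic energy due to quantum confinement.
69.954 meV

Using the uncertainty principle:

1. Position uncertainty: Δx ≈ 3.690e-10 m
2. Minimum momentum uncertainty: Δp = ℏ/(2Δx) = 1.429e-25 kg·m/s
3. Minimum kinetic energy:
   KE = (Δp)²/(2m) = (1.429e-25)²/(2 × 9.109e-31 kg)
   KE = 1.121e-20 J = 69.954 meV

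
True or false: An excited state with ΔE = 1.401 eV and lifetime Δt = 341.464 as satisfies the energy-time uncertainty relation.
Yes, it satisfies the uncertainty relation.

Calculate the product ΔEΔt:
ΔE = 1.401 eV = 2.245e-19 J
ΔEΔt = (2.245e-19 J) × (3.415e-16 s)
ΔEΔt = 7.665e-35 J·s

Compare to the minimum allowed value ℏ/2:
ℏ/2 = 5.273e-35 J·s

Since ΔEΔt = 7.665e-35 J·s ≥ 5.273e-35 J·s = ℏ/2,
this satisfies the uncertainty relation.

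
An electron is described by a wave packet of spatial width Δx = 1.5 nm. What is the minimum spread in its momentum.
3.515 × 10^-26 kg·m/s

For a wave packet, the spatial width Δx and momentum spread Δp are related by the uncertainty principle:
ΔxΔp ≥ ℏ/2

The minimum momentum spread is:
Δp_min = ℏ/(2Δx)
Δp_min = (1.055e-34 J·s) / (2 × 1.500e-09 m)
Δp_min = 3.515e-26 kg·m/s

A wave packet cannot have both a well-defined position and well-defined momentum.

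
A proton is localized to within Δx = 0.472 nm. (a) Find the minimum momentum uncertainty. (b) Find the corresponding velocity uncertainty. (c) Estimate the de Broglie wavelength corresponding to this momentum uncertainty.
(a) Δp_min = 1.117 × 10^-25 kg·m/s
(b) Δv_min = 66.789 m/s
(c) λ_dB = 5.931 nm

Step-by-step:

(a) From the uncertainty principle:
Δp_min = ℏ/(2Δx) = (1.055e-34 J·s)/(2 × 4.720e-10 m) = 1.117e-25 kg·m/s

(b) The velocity uncertainty:
Δv = Δp/m = (1.117e-25 kg·m/s)/(1.673e-27 kg) = 6.679e+01 m/s = 66.789 m/s

(c) The de Broglie wavelength for this momentum:
λ = h/p = (6.626e-34 J·s)/(1.117e-25 kg·m/s) = 5.931e-09 m = 5.931 nm

Note: The de Broglie wavelength is comparable to the localization size, as expected from wave-particle duality.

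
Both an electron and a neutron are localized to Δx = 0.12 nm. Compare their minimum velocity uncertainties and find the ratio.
The electron has the larger minimum velocity uncertainty, by a ratio of 1838.7.

For both particles, Δp_min = ℏ/(2Δx) = 4.394e-25 kg·m/s (same for both).

The velocity uncertainty is Δv = Δp/m:
- electron: Δv = 4.394e-25 / 9.109e-31 = 4.824e+05 m/s = 482.365 km/s
- neutron: Δv = 4.394e-25 / 1.675e-27 = 2.623e+02 m/s = 262.343 m/s

Ratio: 4.824e+05 / 2.623e+02 = 1838.7

The lighter particle has larger velocity uncertainty because Δv ∝ 1/m.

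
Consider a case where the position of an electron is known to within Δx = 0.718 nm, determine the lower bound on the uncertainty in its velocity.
80.618 km/s

Using the Heisenberg uncertainty principle and Δp = mΔv:
ΔxΔp ≥ ℏ/2
Δx(mΔv) ≥ ℏ/2

The minimum uncertainty in velocity is:
Δv_min = ℏ/(2mΔx)
Δv_min = (1.055e-34 J·s) / (2 × 9.109e-31 kg × 7.180e-10 m)
Δv_min = 8.062e+04 m/s = 80.618 km/s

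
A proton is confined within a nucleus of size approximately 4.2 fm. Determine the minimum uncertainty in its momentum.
1.255 × 10^-20 kg·m/s

Using the Heisenberg uncertainty principle:
ΔxΔp ≥ ℏ/2

With Δx ≈ L = 4.200e-15 m (the confinement size):
Δp_min = ℏ/(2Δx)
Δp_min = (1.055e-34 J·s) / (2 × 4.200e-15 m)
Δp_min = 1.255e-20 kg·m/s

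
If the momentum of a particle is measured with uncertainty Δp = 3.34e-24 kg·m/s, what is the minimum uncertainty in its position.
15.787 pm

Using the Heisenberg uncertainty principle:
ΔxΔp ≥ ℏ/2

The minimum uncertainty in position is:
Δx_min = ℏ/(2Δp)
Δx_min = (1.055e-34 J·s) / (2 × 3.340e-24 kg·m/s)
Δx_min = 1.579e-11 m = 15.787 pm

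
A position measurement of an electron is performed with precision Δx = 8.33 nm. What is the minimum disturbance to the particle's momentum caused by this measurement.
6.330 × 10^-27 kg·m/s

The uncertainty principle implies that measuring position disturbs momentum:
ΔxΔp ≥ ℏ/2

When we measure position with precision Δx, we necessarily introduce a momentum uncertainty:
Δp ≥ ℏ/(2Δx)
Δp_min = (1.055e-34 J·s) / (2 × 8.330e-09 m)
Δp_min = 6.330e-27 kg·m/s

The more precisely we measure position, the greater the momentum disturbance.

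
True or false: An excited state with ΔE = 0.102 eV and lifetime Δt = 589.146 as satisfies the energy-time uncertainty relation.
No, it violates the uncertainty relation.

Calculate the product ΔEΔt:
ΔE = 0.102 eV = 1.634e-20 J
ΔEΔt = (1.634e-20 J) × (5.891e-16 s)
ΔEΔt = 9.628e-36 J·s

Compare to the minimum allowed value ℏ/2:
ℏ/2 = 5.273e-35 J·s

Since ΔEΔt = 9.628e-36 J·s < 5.273e-35 J·s = ℏ/2,
this violates the uncertainty relation.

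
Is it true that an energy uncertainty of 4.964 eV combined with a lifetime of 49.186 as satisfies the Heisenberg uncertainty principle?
No, it violates the uncertainty relation.

Calculate the product ΔEΔt:
ΔE = 4.964 eV = 7.953e-19 J
ΔEΔt = (7.953e-19 J) × (4.919e-17 s)
ΔEΔt = 3.912e-35 J·s

Compare to the minimum allowed value ℏ/2:
ℏ/2 = 5.273e-35 J·s

Since ΔEΔt = 3.912e-35 J·s < 5.273e-35 J·s = ℏ/2,
this violates the uncertainty relation.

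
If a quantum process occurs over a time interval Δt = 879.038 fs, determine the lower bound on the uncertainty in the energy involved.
374.393 μeV

Using the energy-time uncertainty principle:
ΔEΔt ≥ ℏ/2

The minimum uncertainty in energy is:
ΔE_min = ℏ/(2Δt)
ΔE_min = (1.055e-34 J·s) / (2 × 8.790e-13 s)
ΔE_min = 5.998e-23 J = 374.393 μeV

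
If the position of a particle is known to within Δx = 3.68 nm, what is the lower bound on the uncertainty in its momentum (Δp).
1.433 × 10^-26 kg·m/s

Using the Heisenberg uncertainty principle:
ΔxΔp ≥ ℏ/2

The minimum uncertainty in momentum is:
Δp_min = ℏ/(2Δx)
Δp_min = (1.055e-34 J·s) / (2 × 3.680e-09 m)
Δp_min = 1.433e-26 kg·m/s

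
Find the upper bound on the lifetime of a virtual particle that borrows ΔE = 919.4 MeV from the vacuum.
3.580 × 10^-25 s

Using the energy-time uncertainty principle:
ΔEΔt ≥ ℏ/2

For a virtual particle borrowing energy ΔE, the maximum lifetime is:
Δt_max = ℏ/(2ΔE)

Converting energy:
ΔE = 919.4 MeV = 1.473e-10 J

Δt_max = (1.055e-34 J·s) / (2 × 1.473e-10 J)
Δt_max = 3.580e-25 s = 3.580 × 10^-25 s

Virtual particles with higher borrowed energy exist for shorter times.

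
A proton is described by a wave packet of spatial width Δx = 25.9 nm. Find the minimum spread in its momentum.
2.036 × 10^-27 kg·m/s

For a wave packet, the spatial width Δx and momentum spread Δp are related by the uncertainty principle:
ΔxΔp ≥ ℏ/2

The minimum momentum spread is:
Δp_min = ℏ/(2Δx)
Δp_min = (1.055e-34 J·s) / (2 × 2.590e-08 m)
Δp_min = 2.036e-27 kg·m/s

A wave packet cannot have both a well-defined position and well-defined momentum.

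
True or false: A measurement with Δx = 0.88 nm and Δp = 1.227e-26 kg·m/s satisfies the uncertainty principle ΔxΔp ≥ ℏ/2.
No, it violates the uncertainty principle (impossible measurement).

Calculate the product ΔxΔp:
ΔxΔp = (8.800e-10 m) × (1.227e-26 kg·m/s)
ΔxΔp = 1.080e-35 J·s

Compare to the minimum allowed value ℏ/2:
ℏ/2 = 5.273e-35 J·s

Since ΔxΔp = 1.080e-35 J·s < 5.273e-35 J·s = ℏ/2,
the measurement violates the uncertainty principle.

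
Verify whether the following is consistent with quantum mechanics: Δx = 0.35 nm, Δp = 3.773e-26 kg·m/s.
No, it violates the uncertainty principle (impossible measurement).

Calculate the product ΔxΔp:
ΔxΔp = (3.500e-10 m) × (3.773e-26 kg·m/s)
ΔxΔp = 1.321e-35 J·s

Compare to the minimum allowed value ℏ/2:
ℏ/2 = 5.273e-35 J·s

Since ΔxΔp = 1.321e-35 J·s < 5.273e-35 J·s = ℏ/2,
the measurement violates the uncertainty principle.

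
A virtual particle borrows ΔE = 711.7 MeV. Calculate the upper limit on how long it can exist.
4.624 × 10^-25 s

Using the energy-time uncertainty principle:
ΔEΔt ≥ ℏ/2

For a virtual particle borrowing energy ΔE, the maximum lifetime is:
Δt_max = ℏ/(2ΔE)

Converting energy:
ΔE = 711.7 MeV = 1.140e-10 J

Δt_max = (1.055e-34 J·s) / (2 × 1.140e-10 J)
Δt_max = 4.624e-25 s = 4.624 × 10^-25 s

Virtual particles with higher borrowed energy exist for shorter times.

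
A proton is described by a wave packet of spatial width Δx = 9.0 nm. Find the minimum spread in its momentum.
5.859 × 10^-27 kg·m/s

For a wave packet, the spatial width Δx and momentum spread Δp are related by the uncertainty principle:
ΔxΔp ≥ ℏ/2

The minimum momentum spread is:
Δp_min = ℏ/(2Δx)
Δp_min = (1.055e-34 J·s) / (2 × 9.000e-09 m)
Δp_min = 5.859e-27 kg·m/s

A wave packet cannot have both a well-defined position and well-defined momentum.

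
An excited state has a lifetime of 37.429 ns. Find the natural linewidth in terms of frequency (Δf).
2.126 MHz

Using the energy-time uncertainty principle and E = hf:
ΔEΔt ≥ ℏ/2
hΔf·Δt ≥ ℏ/2

The minimum frequency uncertainty is:
Δf = ℏ/(2hτ) = 1/(4πτ)
Δf = 1/(4π × 3.743e-08 s)
Δf = 2.126e+06 Hz = 2.126 MHz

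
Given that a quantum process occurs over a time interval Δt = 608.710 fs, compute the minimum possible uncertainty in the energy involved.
540.661 μeV

Using the energy-time uncertainty principle:
ΔEΔt ≥ ℏ/2

The minimum uncertainty in energy is:
ΔE_min = ℏ/(2Δt)
ΔE_min = (1.055e-34 J·s) / (2 × 6.087e-13 s)
ΔE_min = 8.662e-23 J = 540.661 μeV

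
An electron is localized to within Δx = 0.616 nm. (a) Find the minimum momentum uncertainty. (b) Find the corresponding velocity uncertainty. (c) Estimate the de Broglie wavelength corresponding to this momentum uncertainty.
(a) Δp_min = 8.560 × 10^-26 kg·m/s
(b) Δv_min = 93.967 km/s
(c) λ_dB = 7.741 nm

Step-by-step:

(a) From the uncertainty principle:
Δp_min = ℏ/(2Δx) = (1.055e-34 J·s)/(2 × 6.160e-10 m) = 8.560e-26 kg·m/s

(b) The velocity uncertainty:
Δv = Δp/m = (8.560e-26 kg·m/s)/(9.109e-31 kg) = 9.397e+04 m/s = 93.967 km/s

(c) The de Broglie wavelength for this momentum:
λ = h/p = (6.626e-34 J·s)/(8.560e-26 kg·m/s) = 7.741e-09 m = 7.741 nm

Note: The de Broglie wavelength is comparable to the localization size, as expected from wave-particle duality.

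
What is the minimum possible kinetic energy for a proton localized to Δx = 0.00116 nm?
3.855 eV

Localizing a particle requires giving it sufficient momentum uncertainty:

1. From uncertainty principle: Δp ≥ ℏ/(2Δx)
   Δp_min = (1.055e-34 J·s) / (2 × 1.160e-12 m)
   Δp_min = 4.546e-23 kg·m/s

2. This momentum uncertainty corresponds to kinetic energy:
   KE ≈ (Δp)²/(2m) = (4.546e-23)²/(2 × 1.673e-27 kg)
   KE = 6.177e-19 J = 3.855 eV

Tighter localization requires more energy.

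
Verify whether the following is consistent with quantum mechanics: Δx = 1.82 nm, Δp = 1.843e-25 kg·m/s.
Yes, it satisfies the uncertainty principle.

Calculate the product ΔxΔp:
ΔxΔp = (1.820e-09 m) × (1.843e-25 kg·m/s)
ΔxΔp = 3.354e-34 J·s

Compare to the minimum allowed value ℏ/2:
ℏ/2 = 5.273e-35 J·s

Since ΔxΔp = 3.354e-34 J·s ≥ 5.273e-35 J·s = ℏ/2,
the measurement satisfies the uncertainty principle.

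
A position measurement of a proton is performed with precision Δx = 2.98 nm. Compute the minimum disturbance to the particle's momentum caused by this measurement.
1.769 × 10^-26 kg·m/s

The uncertainty principle implies that measuring position disturbs momentum:
ΔxΔp ≥ ℏ/2

When we measure position with precision Δx, we necessarily introduce a momentum uncertainty:
Δp ≥ ℏ/(2Δx)
Δp_min = (1.055e-34 J·s) / (2 × 2.980e-09 m)
Δp_min = 1.769e-26 kg·m/s

The more precisely we measure position, the greater the momentum disturbance.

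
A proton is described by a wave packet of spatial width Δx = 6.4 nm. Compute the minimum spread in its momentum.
8.239 × 10^-27 kg·m/s

For a wave packet, the spatial width Δx and momentum spread Δp are related by the uncertainty principle:
ΔxΔp ≥ ℏ/2

The minimum momentum spread is:
Δp_min = ℏ/(2Δx)
Δp_min = (1.055e-34 J·s) / (2 × 6.400e-09 m)
Δp_min = 8.239e-27 kg·m/s

A wave packet cannot have both a well-defined position and well-defined momentum.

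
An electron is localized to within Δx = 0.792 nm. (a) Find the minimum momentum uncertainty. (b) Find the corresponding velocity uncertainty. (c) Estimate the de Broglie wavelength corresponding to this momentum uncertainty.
(a) Δp_min = 6.658 × 10^-26 kg·m/s
(b) Δv_min = 73.086 km/s
(c) λ_dB = 9.953 nm

Step-by-step:

(a) From the uncertainty principle:
Δp_min = ℏ/(2Δx) = (1.055e-34 J·s)/(2 × 7.920e-10 m) = 6.658e-26 kg·m/s

(b) The velocity uncertainty:
Δv = Δp/m = (6.658e-26 kg·m/s)/(9.109e-31 kg) = 7.309e+04 m/s = 73.086 km/s

(c) The de Broglie wavelength for this momentum:
λ = h/p = (6.626e-34 J·s)/(6.658e-26 kg·m/s) = 9.953e-09 m = 9.953 nm

Note: The de Broglie wavelength is comparable to the localization size, as expected from wave-particle duality.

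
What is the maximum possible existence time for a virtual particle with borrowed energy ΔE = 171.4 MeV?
1.920 ys

Using the energy-time uncertainty principle:
ΔEΔt ≥ ℏ/2

For a virtual particle borrowing energy ΔE, the maximum lifetime is:
Δt_max = ℏ/(2ΔE)

Converting energy:
ΔE = 171.4 MeV = 2.746e-11 J

Δt_max = (1.055e-34 J·s) / (2 × 2.746e-11 J)
Δt_max = 1.920e-24 s = 1.920 ys

Virtual particles with higher borrowed energy exist for shorter times.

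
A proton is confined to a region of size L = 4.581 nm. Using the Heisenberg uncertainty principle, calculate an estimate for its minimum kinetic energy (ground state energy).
247.192 neV

Using the uncertainty principle to estimate ground state energy:

1. The position uncertainty is approximately the confinement size:
   Δx ≈ L = 4.581e-09 m

2. From ΔxΔp ≥ ℏ/2, the minimum momentum uncertainty is:
   Δp ≈ ℏ/(2L) = 1.151e-26 kg·m/s

3. The kinetic energy is approximately:
   KE ≈ (Δp)²/(2m) = (1.151e-26)²/(2 × 1.673e-27 kg)
   KE ≈ 3.960e-26 J = 247.192 neV

This is an order-of-magnitude estimate of the ground state energy.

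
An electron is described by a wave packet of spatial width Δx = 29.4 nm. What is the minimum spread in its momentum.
1.793 × 10^-27 kg·m/s

For a wave packet, the spatial width Δx and momentum spread Δp are related by the uncertainty principle:
ΔxΔp ≥ ℏ/2

The minimum momentum spread is:
Δp_min = ℏ/(2Δx)
Δp_min = (1.055e-34 J·s) / (2 × 2.940e-08 m)
Δp_min = 1.793e-27 kg·m/s

A wave packet cannot have both a well-defined position and well-defined momentum.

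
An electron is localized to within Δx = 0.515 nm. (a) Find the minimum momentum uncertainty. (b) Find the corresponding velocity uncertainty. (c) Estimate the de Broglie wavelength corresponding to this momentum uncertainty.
(a) Δp_min = 1.024 × 10^-25 kg·m/s
(b) Δv_min = 112.396 km/s
(c) λ_dB = 6.472 nm

Step-by-step:

(a) From the uncertainty principle:
Δp_min = ℏ/(2Δx) = (1.055e-34 J·s)/(2 × 5.150e-10 m) = 1.024e-25 kg·m/s

(b) The velocity uncertainty:
Δv = Δp/m = (1.024e-25 kg·m/s)/(9.109e-31 kg) = 1.124e+05 m/s = 112.396 km/s

(c) The de Broglie wavelength for this momentum:
λ = h/p = (6.626e-34 J·s)/(1.024e-25 kg·m/s) = 6.472e-09 m = 6.472 nm

Note: The de Broglie wavelength is comparable to the localization size, as expected from wave-particle duality.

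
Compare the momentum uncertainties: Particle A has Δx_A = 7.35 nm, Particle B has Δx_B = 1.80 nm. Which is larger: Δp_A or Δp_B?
Particle B has the larger minimum momentum uncertainty, by a factor of 4.08.

For each particle, the minimum momentum uncertainty is Δp_min = ℏ/(2Δx):

Particle A: Δp_A = ℏ/(2×7.350e-09 m) = 7.174e-27 kg·m/s
Particle B: Δp_B = ℏ/(2×1.800e-09 m) = 2.929e-26 kg·m/s

Ratio: Δp_B/Δp_A = 4.08

Since Δp_min ∝ 1/Δx, the particle with smaller position uncertainty (B) has larger momentum uncertainty.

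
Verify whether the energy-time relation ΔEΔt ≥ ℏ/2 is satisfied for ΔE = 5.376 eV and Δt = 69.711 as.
Yes, it satisfies the uncertainty relation.

Calculate the product ΔEΔt:
ΔE = 5.376 eV = 8.613e-19 J
ΔEΔt = (8.613e-19 J) × (6.971e-17 s)
ΔEΔt = 6.004e-35 J·s

Compare to the minimum allowed value ℏ/2:
ℏ/2 = 5.273e-35 J·s

Since ΔEΔt = 6.004e-35 J·s ≥ 5.273e-35 J·s = ℏ/2,
this satisfies the uncertainty relation.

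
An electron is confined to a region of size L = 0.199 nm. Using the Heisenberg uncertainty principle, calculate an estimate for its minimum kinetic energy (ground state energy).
240.523 meV

Using the uncertainty principle to estimate ground state energy:

1. The position uncertainty is approximately the confinement size:
   Δx ≈ L = 1.990e-10 m

2. From ΔxΔp ≥ ℏ/2, the minimum momentum uncertainty is:
   Δp ≈ ℏ/(2L) = 2.650e-25 kg·m/s

3. The kinetic energy is approximately:
   KE ≈ (Δp)²/(2m) = (2.650e-25)²/(2 × 9.109e-31 kg)
   KE ≈ 3.854e-20 J = 240.523 meV

This is an order-of-magnitude estimate of the ground state energy.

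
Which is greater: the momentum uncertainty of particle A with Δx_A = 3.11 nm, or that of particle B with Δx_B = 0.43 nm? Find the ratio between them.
Particle B has the larger minimum momentum uncertainty, by a factor of 7.23.

For each particle, the minimum momentum uncertainty is Δp_min = ℏ/(2Δx):

Particle A: Δp_A = ℏ/(2×3.110e-09 m) = 1.695e-26 kg·m/s
Particle B: Δp_B = ℏ/(2×4.300e-10 m) = 1.226e-25 kg·m/s

Ratio: Δp_B/Δp_A = 7.23

Since Δp_min ∝ 1/Δx, the particle with smaller position uncertainty (B) has larger momentum uncertainty.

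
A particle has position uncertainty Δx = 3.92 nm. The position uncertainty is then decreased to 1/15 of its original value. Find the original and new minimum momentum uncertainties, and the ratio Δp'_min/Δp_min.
Original Δp_min = 1.345 × 10^-26 kg·m/s; new Δp'_min = 2.018 × 10^-25 kg·m/s; ratio Δp'_min/Δp_min = 15.

From the uncertainty principle ΔxΔp ≥ ℏ/2, the minimum momentum uncertainty is Δp_min = ℏ/(2Δx).

Original (Δx = 3.92 nm = 3.920e-09 m):
Δp_min = (1.055e-34 J·s)/(2 × 3.920e-09 m) = 1.345e-26 kg·m/s

When Δx → (1/15)Δx:
Δp'_min = ℏ/(2 × (1/15)Δx) = 15 × ℏ/(2Δx) = 15 × Δp_min
Δp'_min = 15 × 1.345e-26 kg·m/s = 2.018e-25 kg·m/s

Since Δp_min ∝ 1/Δx, when Δx is decreased to 1/15 of its original value, Δp_min increases to 15 times its original value.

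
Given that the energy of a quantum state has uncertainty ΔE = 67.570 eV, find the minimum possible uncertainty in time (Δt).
4.871 as

Using the energy-time uncertainty principle:
ΔEΔt ≥ ℏ/2

The minimum uncertainty in time is:
Δt_min = ℏ/(2ΔE)
Δt_min = (1.055e-34 J·s) / (2 × 1.083e-17 J)
Δt_min = 4.871e-18 s = 4.871 as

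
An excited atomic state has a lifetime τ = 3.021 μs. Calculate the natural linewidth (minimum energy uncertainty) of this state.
108.939 peV

Using the energy-time uncertainty principle:
ΔEΔt ≥ ℏ/2

The lifetime τ represents the time uncertainty Δt.
The natural linewidth (minimum energy uncertainty) is:

ΔE = ℏ/(2τ)
ΔE = (1.055e-34 J·s) / (2 × 3.021e-06 s)
ΔE = 1.745e-29 J = 108.939 peV

This natural linewidth limits the precision of spectroscopic measurements.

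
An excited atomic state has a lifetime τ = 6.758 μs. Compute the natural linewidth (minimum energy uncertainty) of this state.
48.699 peV

Using the energy-time uncertainty principle:
ΔEΔt ≥ ℏ/2

The lifetime τ represents the time uncertainty Δt.
The natural linewidth (minimum energy uncertainty) is:

ΔE = ℏ/(2τ)
ΔE = (1.055e-34 J·s) / (2 × 6.758e-06 s)
ΔE = 7.802e-30 J = 48.699 peV

This natural linewidth limits the precision of spectroscopic measurements.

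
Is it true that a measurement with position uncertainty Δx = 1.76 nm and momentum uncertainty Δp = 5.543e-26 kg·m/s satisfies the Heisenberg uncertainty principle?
Yes, it satisfies the uncertainty principle.

Calculate the product ΔxΔp:
ΔxΔp = (1.760e-09 m) × (5.543e-26 kg·m/s)
ΔxΔp = 9.756e-35 J·s

Compare to the minimum allowed value ℏ/2:
ℏ/2 = 5.273e-35 J·s

Since ΔxΔp = 9.756e-35 J·s ≥ 5.273e-35 J·s = ℏ/2,
the measurement satisfies the uncertainty principle.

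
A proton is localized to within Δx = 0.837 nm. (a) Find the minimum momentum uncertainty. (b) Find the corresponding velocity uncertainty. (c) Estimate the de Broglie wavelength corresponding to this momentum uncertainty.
(a) Δp_min = 6.300 × 10^-26 kg·m/s
(b) Δv_min = 37.664 m/s
(c) λ_dB = 10.518 nm

Step-by-step:

(a) From the uncertainty principle:
Δp_min = ℏ/(2Δx) = (1.055e-34 J·s)/(2 × 8.370e-10 m) = 6.300e-26 kg·m/s

(b) The velocity uncertainty:
Δv = Δp/m = (6.300e-26 kg·m/s)/(1.673e-27 kg) = 3.766e+01 m/s = 37.664 m/s

(c) The de Broglie wavelength for this momentum:
λ = h/p = (6.626e-34 J·s)/(6.300e-26 kg·m/s) = 1.052e-08 m = 10.518 nm

Note: The de Broglie wavelength is comparable to the localization size, as expected from wave-particle duality.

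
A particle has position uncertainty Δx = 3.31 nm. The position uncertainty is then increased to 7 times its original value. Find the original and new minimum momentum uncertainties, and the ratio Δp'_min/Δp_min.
Original Δp_min = 1.593 × 10^-26 kg·m/s; new Δp'_min = 2.276 × 10^-27 kg·m/s; ratio Δp'_min/Δp_min = 1/7.

From the uncertainty principle ΔxΔp ≥ ℏ/2, the minimum momentum uncertainty is Δp_min = ℏ/(2Δx).

Original (Δx = 3.31 nm = 3.310e-09 m):
Δp_min = (1.055e-34 J·s)/(2 × 3.310e-09 m) = 1.593e-26 kg·m/s

When Δx → 7Δx:
Δp'_min = ℏ/(2 × 7Δx) = (1/7) × ℏ/(2Δx) = (1/7) × Δp_min
Δp'_min = 1/7 × 1.593e-26 kg·m/s = 2.276e-27 kg·m/s

Since Δp_min ∝ 1/Δx, when Δx is increased to 7 times its original value, Δp_min decreases to 1/7 of its original value.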